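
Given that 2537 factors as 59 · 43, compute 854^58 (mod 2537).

178

Mod 59: 854 ≡ 28; since 58 | 58, by Fermat 28^58 ≡ 1 (mod 59).
Mod 43: 854 ≡ 37; by Fermat, exponent reduces to 58 mod 42 = 16; 37^16 ≡ 6 (mod 43).
Combine by CRT: x ≡ 1 (mod 59), x ≡ 6 (mod 43) ⇒ x ≡ 178 (mod 2537).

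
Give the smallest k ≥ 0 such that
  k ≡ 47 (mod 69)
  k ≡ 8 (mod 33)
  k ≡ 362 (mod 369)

Combine the congruences pairwise.
gcd(69, 33) = 3 and 3 | (8 − 47), so the pair is consistent; merging gives k ≡ 668 (mod 759), where 759 = lcm(69, 33).
gcd(759, 369) = 3 and 3 | (362 − 668), so the pair is consistent; merging gives k ≡ 2945 (mod 93357), where 93357 = lcm(759, 369).
The solution is unique modulo lcm(69, 33, 369) = 93357.

2945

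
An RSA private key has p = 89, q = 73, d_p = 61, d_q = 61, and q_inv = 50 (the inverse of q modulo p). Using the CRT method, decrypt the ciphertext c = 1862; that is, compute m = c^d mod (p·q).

4384

m₁ = c^(d_p) mod p: c ≡ 82 (mod 89), and 82^61 mod 89 = 23.
m₂ = c^(d_q) mod q: c ≡ 37 (mod 73), and 37^61 mod 73 = 4.
h = q_inv·(m₁ − m₂) mod p = 50·(23 − 4) mod 89 = 60.
m = m₂ + h·q = 4 + 60·73 = 4384.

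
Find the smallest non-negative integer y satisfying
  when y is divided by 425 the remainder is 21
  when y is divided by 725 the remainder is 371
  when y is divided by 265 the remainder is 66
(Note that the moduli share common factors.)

gcd(425, 725) = 25 and 25 | (371 − 21), so the pair is consistent; merging gives y ≡ 9796 (mod 12325), where 12325 = lcm(425, 725).
gcd(12325, 265) = 5 and 5 | (66 − 9796), so the pair is consistent; merging gives y ≡ 379546 (mod 653225), where 653225 = lcm(12325, 265).
The solution is unique modulo lcm(425, 725, 265) = 653225.

379546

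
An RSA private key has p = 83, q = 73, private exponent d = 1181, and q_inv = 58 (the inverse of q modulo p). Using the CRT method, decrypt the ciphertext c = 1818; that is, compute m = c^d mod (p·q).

d_p = d mod (p−1) = 1181 mod 82 = 33; d_q = d mod (q−1) = 29.
m₁ = c^(d_p) mod p: c ≡ 75 (mod 83), and 75^33 mod 83 = 68.
m₂ = c^(d_q) mod q: c ≡ 66 (mod 73), and 66^29 mod 73 = 56.
h = q_inv·(m₁ − m₂) mod p = 58·(68 − 56) mod 83 = 32.
m = m₂ + h·q = 56 + 32·73 = 2392.

2392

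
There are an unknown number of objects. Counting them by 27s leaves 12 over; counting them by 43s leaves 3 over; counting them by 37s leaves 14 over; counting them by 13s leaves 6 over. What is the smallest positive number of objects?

The moduli are pairwise coprime; M = 27·43·37·13 = 558441.
M/27 = 20683; 20683 ≡ 1 (mod 27), inverse 1.
M/43 = 12987; 12987 ≡ 1 (mod 43), inverse 1.
M/37 = 15093; 15093 ≡ 34 (mod 37); 34·12 ≡ 1, so inverse 12.
M/13 = 42957; 42957 ≡ 5 (mod 13); 5·8 ≡ 1, so inverse 8.
N ≡ 12·20683·1 + 3·12987·1 + 14·15093·12 + 6·42957·8 = 4884717.
4884717 mod 558441 = 417189.

417189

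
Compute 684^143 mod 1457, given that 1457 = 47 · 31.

Mod 47: 684 ≡ 26; by Fermat, exponent reduces to 143 mod 46 = 5; 26^5 ≡ 11 (mod 47).
Mod 31: 684 ≡ 2; by Fermat, exponent reduces to 143 mod 30 = 23; 2^23 ≡ 8 (mod 31).
Combine by CRT: x ≡ 11 (mod 47), x ≡ 8 (mod 31) ⇒ x ≡ 1186 (mod 1457).

1186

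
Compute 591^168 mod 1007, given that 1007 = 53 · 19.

672

Mod 53: 591 ≡ 8; by Fermat, exponent reduces to 168 mod 52 = 12; 8^12 ≡ 36 (mod 53).
Mod 19: 591 ≡ 2; by Fermat, exponent reduces to 168 mod 18 = 6; 2^6 ≡ 7 (mod 19).
Combine by CRT: x ≡ 36 (mod 53), x ≡ 7 (mod 19) ⇒ x ≡ 672 (mod 1007).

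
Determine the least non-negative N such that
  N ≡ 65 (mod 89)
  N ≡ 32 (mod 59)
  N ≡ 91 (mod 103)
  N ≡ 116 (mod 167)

33180511

Combine the congruences pairwise.
From N ≡ 65 (mod 89) write N = 65 + 89t. Substituting into N ≡ 32 (mod 59) gives 89t ≡ 26 (mod 59), and since 30⁻¹ ≡ 2 (mod 59), t ≡ 52. Hence N ≡ 65 + 89·52 = 4693 (mod 5251).
From N ≡ 4693 (mod 5251) write N = 4693 + 5251t. Substituting into N ≡ 91 (mod 103) gives 5251t ≡ 33 (mod 103), and since 101⁻¹ ≡ 51 (mod 103), t ≡ 35. Hence N ≡ 4693 + 5251·35 = 188478 (mod 540853).
From N ≡ 188478 (mod 540853) write N = 188478 + 540853t. Substituting into N ≡ 116 (mod 167) gives 540853t ≡ 14 (mod 167), and since 107⁻¹ ≡ 64 (mod 167), t ≡ 61. Hence N ≡ 188478 + 540853·61 = 33180511 (mod 90322451).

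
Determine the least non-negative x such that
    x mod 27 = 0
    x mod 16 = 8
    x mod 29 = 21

3240

The moduli are pairwise coprime; N = 27·16·29 = 12528.
N/27 = 464; 464 ≡ 5 (mod 27); 5·11 ≡ 1, so inverse 11.
N/16 = 783; 783 ≡ 15 (mod 16); 15·15 ≡ 1, so inverse 15.
N/29 = 432; 432 ≡ 26 (mod 29); 26·19 ≡ 1, so inverse 19.
x ≡ 0·464·11 + 8·783·15 + 21·432·19 = 266328.
266328 mod 12528 = 3240.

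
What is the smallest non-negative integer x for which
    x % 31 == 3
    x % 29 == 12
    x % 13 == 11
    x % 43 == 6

Combine the congruences pairwise.
From x ≡ 3 (mod 31) write x = 3 + 31t. Substituting into x ≡ 12 (mod 29) gives 31t ≡ 9 (mod 29), and since 2⁻¹ ≡ 15 (mod 29), t ≡ 19. Hence x ≡ 3 + 31·19 = 592 (mod 899).
From x ≡ 592 (mod 899) write x = 592 + 899t. Substituting into x ≡ 11 (mod 13) gives 899t ≡ 4 (mod 13), and since 2⁻¹ ≡ 7 (mod 13), t ≡ 2. Hence x ≡ 592 + 899·2 = 2390 (mod 11687).
From x ≡ 2390 (mod 11687) write x = 2390 + 11687t. Substituting into x ≡ 6 (mod 43) gives 11687t ≡ 24 (mod 43), and since 34⁻¹ ≡ 19 (mod 43), t ≡ 26. Hence x ≡ 2390 + 11687·26 = 306252 (mod 502541).

306252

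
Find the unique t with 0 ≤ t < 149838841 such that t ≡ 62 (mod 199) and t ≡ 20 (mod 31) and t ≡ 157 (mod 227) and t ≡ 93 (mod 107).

12126724

Combine the congruences pairwise.
From t ≡ 62 (mod 199) write t = 62 + 199s. Substituting into t ≡ 20 (mod 31) gives 199s ≡ 20 (mod 31), and since 13⁻¹ ≡ 12 (mod 31), s ≡ 23. Hence t ≡ 62 + 199·23 = 4639 (mod 6169).
From t ≡ 4639 (mod 6169) write t = 4639 + 6169s. Substituting into t ≡ 157 (mod 227) gives 6169s ≡ 58 (mod 227), and since 40⁻¹ ≡ 210 (mod 227), s ≡ 149. Hence t ≡ 4639 + 6169·149 = 923820 (mod 1400363).
From t ≡ 923820 (mod 1400363) write t = 923820 + 1400363s. Substituting into t ≡ 93 (mod 107) gives 1400363s ≡ 4 (mod 107), and since 54⁻¹ ≡ 2 (mod 107), s ≡ 8. Hence t ≡ 923820 + 1400363·8 = 12126724 (mod 149838841).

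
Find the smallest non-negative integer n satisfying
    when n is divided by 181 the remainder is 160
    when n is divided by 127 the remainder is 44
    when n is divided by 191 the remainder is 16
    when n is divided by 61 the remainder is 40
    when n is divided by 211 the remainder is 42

The moduli are pairwise coprime; M = 181·127·191·61·211 = 56510344307.
M/181 = 312211847; 312211847 ≡ 60 (mod 181); 60·178 ≡ 1, so inverse 178.
M/127 = 444963341; 444963341 ≡ 45 (mod 127); 45·48 ≡ 1, so inverse 48.
M/191 = 295865677; 295865677 ≡ 183 (mod 191); 183·167 ≡ 1, so inverse 167.
M/61 = 926399087; 926399087 ≡ 17 (mod 61); 17·18 ≡ 1, so inverse 18.
M/211 = 267821537; 267821537 ≡ 81 (mod 211); 81·99 ≡ 1, so inverse 99.
n ≡ 160·312211847·178 + 44·444963341·48 + 16·295865677·167 + 40·926399087·18 + 42·267821537·99 = 12402718361182.
12402718361182 mod 56510344307 = 26952957949.

26952957949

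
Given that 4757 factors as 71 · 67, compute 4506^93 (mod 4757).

478

Mod 71: 4506 ≡ 33; by Fermat, exponent reduces to 93 mod 70 = 23; 33^23 ≡ 52 (mod 71).
Mod 67: 4506 ≡ 17; by Fermat, exponent reduces to 93 mod 66 = 27; 17^27 ≡ 9 (mod 67).
Combine by CRT: x ≡ 52 (mod 71), x ≡ 9 (mod 67) ⇒ x ≡ 478 (mod 4757).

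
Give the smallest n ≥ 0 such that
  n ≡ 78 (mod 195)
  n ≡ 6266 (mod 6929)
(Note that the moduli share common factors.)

gcd(195, 6929) = 13 and 13 | (6266 − 78), so the pair is consistent; merging gives n ≡ 61698 (mod 103935), where 103935 = lcm(195, 6929).
The solution is unique modulo lcm(195, 6929) = 103935.

61698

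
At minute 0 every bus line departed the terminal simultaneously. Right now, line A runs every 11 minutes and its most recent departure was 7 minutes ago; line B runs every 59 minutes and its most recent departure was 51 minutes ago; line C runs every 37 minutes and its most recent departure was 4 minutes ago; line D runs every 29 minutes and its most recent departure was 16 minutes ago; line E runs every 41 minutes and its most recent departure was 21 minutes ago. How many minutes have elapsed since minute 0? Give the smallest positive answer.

3469605

The moduli are pairwise coprime; N = 11·59·37·29·41 = 28551457.
N/11 = 2595587; 2595587 ≡ 5 (mod 11); 5·9 ≡ 1, so inverse 9.
N/59 = 483923; 483923 ≡ 5 (mod 59); 5·12 ≡ 1, so inverse 12.
N/37 = 771661; 771661 ≡ 26 (mod 37); 26·10 ≡ 1, so inverse 10.
N/29 = 984533; 984533 ≡ 12 (mod 29); 12·17 ≡ 1, so inverse 17.
N/41 = 696377; 696377 ≡ 33 (mod 41); 33·5 ≡ 1, so inverse 5.
t ≡ 7·2595587·9 + 51·483923·12 + 4·771661·10 + 16·984533·17 + 21·696377·5 = 831461858.
831461858 mod 28551457 = 3469605.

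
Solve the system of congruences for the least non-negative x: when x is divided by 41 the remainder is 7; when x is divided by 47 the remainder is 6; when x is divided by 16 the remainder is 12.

21532

From x ≡ 7 (mod 41) write x = 7 + 41t. Substituting into x ≡ 6 (mod 47) gives 41t ≡ 46 (mod 47), and since 41⁻¹ ≡ 39 (mod 47), t ≡ 8. Hence x ≡ 7 + 41·8 = 335 (mod 1927).
From x ≡ 335 (mod 1927) write x = 335 + 1927t. Substituting into x ≡ 12 (mod 16) gives 1927t ≡ 13 (mod 16), and since 7⁻¹ ≡ 7 (mod 16), t ≡ 11. Hence x ≡ 335 + 1927·11 = 21532 (mod 30832).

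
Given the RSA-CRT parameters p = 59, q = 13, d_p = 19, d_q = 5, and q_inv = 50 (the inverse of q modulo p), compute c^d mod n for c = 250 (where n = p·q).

m₁ = c^(d_p) mod p: c ≡ 14 (mod 59), and 14^19 mod 59 = 50.
m₂ = c^(d_q) mod q: c ≡ 3 (mod 13), and 3^5 mod 13 = 9.
h = q_inv·(m₁ − m₂) mod p = 50·(50 − 9) mod 59 = 44.
m = m₂ + h·q = 9 + 44·13 = 581.

581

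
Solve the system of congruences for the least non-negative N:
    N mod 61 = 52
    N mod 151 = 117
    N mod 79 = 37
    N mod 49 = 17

The moduli are pairwise coprime; M = 61·151·79·49 = 35655781.
M/61 = 584521; 584521 ≡ 19 (mod 61); 19·45 ≡ 1, so inverse 45.
M/151 = 236131; 236131 ≡ 118 (mod 151); 118·32 ≡ 1, so inverse 32.
M/79 = 451339; 451339 ≡ 12 (mod 79); 12·33 ≡ 1, so inverse 33.
M/49 = 727669; 727669 ≡ 19 (mod 49); 19·31 ≡ 1, so inverse 31.
N ≡ 52·584521·45 + 117·236131·32 + 37·451339·33 + 17·727669·31 = 3186420086.
3186420086 mod 35655781 = 13055577.

13055577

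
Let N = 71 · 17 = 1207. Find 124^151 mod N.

Mod 71: 124 ≡ 53; by Fermat, exponent reduces to 151 mod 70 = 11; 53^11 ≡ 44 (mod 71).
Mod 17: 124 ≡ 5; by Fermat, exponent reduces to 151 mod 16 = 7; 5^7 ≡ 10 (mod 17).
Combine by CRT: x ≡ 44 (mod 71), x ≡ 10 (mod 17) ⇒ x ≡ 44 (mod 1207).

44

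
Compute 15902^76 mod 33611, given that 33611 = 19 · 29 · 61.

Mod 19: 15902 ≡ 18; by Fermat, exponent reduces to 76 mod 18 = 4; 18^4 ≡ 1 (mod 19).
Mod 29: 15902 ≡ 10; by Fermat, exponent reduces to 76 mod 28 = 20; 10^20 ≡ 7 (mod 29).
Mod 61: 15902 ≡ 42; by Fermat, exponent reduces to 76 mod 60 = 16; 42^16 ≡ 42 (mod 61).
Combine by CRT: x ≡ 1 (mod 19), x ≡ 7 (mod 29), x ≡ 42 (mod 61) ⇒ x ≡ 21148 (mod 33611).

21148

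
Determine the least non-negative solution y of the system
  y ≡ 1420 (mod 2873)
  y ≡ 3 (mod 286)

gcd(2873, 286) = 13 and 13 | (3 − 1420), so the pair is consistent; merging gives y ≡ 4293 (mod 63206), where 63206 = lcm(2873, 286).
The solution is unique modulo lcm(2873, 286) = 63206.

4293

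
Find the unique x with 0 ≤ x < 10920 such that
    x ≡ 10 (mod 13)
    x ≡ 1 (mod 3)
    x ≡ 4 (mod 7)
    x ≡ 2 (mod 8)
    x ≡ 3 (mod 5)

The moduli are pairwise coprime; N = 13·3·7·8·5 = 10920.
N/13 = 840; 840 ≡ 8 (mod 13); 8·5 ≡ 1, so inverse 5.
N/3 = 3640; 3640 ≡ 1 (mod 3), inverse 1.
N/7 = 1560; 1560 ≡ 6 (mod 7); 6·6 ≡ 1, so inverse 6.
N/8 = 1365; 1365 ≡ 5 (mod 8); 5·5 ≡ 1, so inverse 5.
N/5 = 2184; 2184 ≡ 4 (mod 5); 4·4 ≡ 1, so inverse 4.
x ≡ 10·840·5 + 1·3640·1 + 4·1560·6 + 2·1365·5 + 3·2184·4 = 122938.
122938 mod 10920 = 2818.

2818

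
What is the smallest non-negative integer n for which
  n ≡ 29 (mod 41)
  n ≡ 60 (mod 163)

5113

Combine the congruences pairwise.
From n ≡ 29 (mod 41) write n = 29 + 41t. Substituting into n ≡ 60 (mod 163) gives 41t ≡ 31 (mod 163), and since 41⁻¹ ≡ 4 (mod 163), t ≡ 124. Hence n ≡ 29 + 41·124 = 5113 (mod 6683).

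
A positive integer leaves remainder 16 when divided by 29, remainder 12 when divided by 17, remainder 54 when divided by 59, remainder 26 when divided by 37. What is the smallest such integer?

From a ≡ 16 (mod 29) write a = 16 + 29t. Substituting into a ≡ 12 (mod 17) gives 29t ≡ 13 (mod 17), and since 12⁻¹ ≡ 10 (mod 17), t ≡ 11. Hence a ≡ 16 + 29·11 = 335 (mod 493).
From a ≡ 335 (mod 493) write a = 335 + 493t. Substituting into a ≡ 54 (mod 59) gives 493t ≡ 14 (mod 59), and since 21⁻¹ ≡ 45 (mod 59), t ≡ 40. Hence a ≡ 335 + 493·40 = 20055 (mod 29087).
From a ≡ 20055 (mod 29087) write a = 20055 + 29087t. Substituting into a ≡ 26 (mod 37) gives 29087t ≡ 25 (mod 37), and since 5⁻¹ ≡ 15 (mod 37), t ≡ 5. Hence a ≡ 20055 + 29087·5 = 165490 (mod 1076219).

165490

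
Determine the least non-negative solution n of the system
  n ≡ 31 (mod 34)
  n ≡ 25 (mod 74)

gcd(34, 74) = 2 and 2 | (25 − 31), so the pair is consistent; merging gives n ≡ 99 (mod 1258), where 1258 = lcm(34, 74).
The solution is unique modulo lcm(34, 74) = 1258.

99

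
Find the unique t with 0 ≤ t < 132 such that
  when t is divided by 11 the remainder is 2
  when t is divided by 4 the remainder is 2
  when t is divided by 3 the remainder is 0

90

From t ≡ 2 (mod 11) write t = 2 + 11s. Substituting into t ≡ 2 (mod 4) gives 11s ≡ 0 (mod 4), and since 3⁻¹ ≡ 3 (mod 4), s ≡ 0. Hence t ≡ 2 + 11·0 = 2 (mod 44).
From t ≡ 2 (mod 44) write t = 2 + 44s. Substituting into t ≡ 0 (mod 3) gives 44s ≡ 1 (mod 3), and since 2⁻¹ ≡ 2 (mod 3), s ≡ 2. Hence t ≡ 2 + 44·2 = 90 (mod 132).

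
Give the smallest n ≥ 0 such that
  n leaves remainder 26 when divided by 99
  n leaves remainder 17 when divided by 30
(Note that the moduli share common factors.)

gcd(99, 30) = 3 and 3 | (17 − 26), so the pair is consistent; merging gives n ≡ 917 (mod 990), where 990 = lcm(99, 30).
The solution is unique modulo lcm(99, 30) = 990.

917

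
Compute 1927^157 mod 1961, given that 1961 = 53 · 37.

Mod 53: 1927 ≡ 19; by Fermat, exponent reduces to 157 mod 52 = 1; 19^1 ≡ 19 (mod 53).
Mod 37: 1927 ≡ 3; by Fermat, exponent reduces to 157 mod 36 = 13; 3^13 ≡ 30 (mod 37).
Combine by CRT: x ≡ 19 (mod 53), x ≡ 30 (mod 37) ⇒ x ≡ 178 (mod 1961).

178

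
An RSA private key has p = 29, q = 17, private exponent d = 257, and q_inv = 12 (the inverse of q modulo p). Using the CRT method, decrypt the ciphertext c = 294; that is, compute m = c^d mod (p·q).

d_p = d mod (p−1) = 257 mod 28 = 5; d_q = d mod (q−1) = 1.
m₁ = c^(d_p) mod p: c ≡ 4 (mod 29), and 4^5 mod 29 = 9.
m₂ = c^(d_q) mod q: c ≡ 5 (mod 17), and 5^1 mod 17 = 5.
h = q_inv·(m₁ − m₂) mod p = 12·(9 − 5) mod 29 = 19.
m = m₂ + h·q = 5 + 19·17 = 328.

328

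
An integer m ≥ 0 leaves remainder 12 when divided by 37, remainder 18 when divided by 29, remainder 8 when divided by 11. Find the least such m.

The moduli are pairwise coprime; N = 37·29·11 = 11803.
N/37 = 319; 319 ≡ 23 (mod 37); 23·29 ≡ 1, so inverse 29.
N/29 = 407; 407 ≡ 1 (mod 29), inverse 1.
N/11 = 1073; 1073 ≡ 6 (mod 11); 6·2 ≡ 1, so inverse 2.
m ≡ 12·319·29 + 18·407·1 + 8·1073·2 = 135506.
135506 mod 11803 = 5673.

5673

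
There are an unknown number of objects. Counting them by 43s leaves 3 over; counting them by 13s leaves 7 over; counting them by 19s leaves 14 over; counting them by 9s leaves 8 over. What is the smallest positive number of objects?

19052

The moduli are pairwise coprime; M = 43·13·19·9 = 95589.
M/43 = 2223; 2223 ≡ 30 (mod 43); 30·33 ≡ 1, so inverse 33.
M/13 = 7353; 7353 ≡ 8 (mod 13); 8·5 ≡ 1, so inverse 5.
M/19 = 5031; 5031 ≡ 15 (mod 19); 15·14 ≡ 1, so inverse 14.
M/9 = 10621; 10621 ≡ 1 (mod 9), inverse 1.
N ≡ 3·2223·33 + 7·7353·5 + 14·5031·14 + 8·10621·1 = 1548476.
1548476 mod 95589 = 19052.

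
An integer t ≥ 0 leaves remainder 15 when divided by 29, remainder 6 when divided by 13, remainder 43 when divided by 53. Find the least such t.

Combine the congruences pairwise.
From t ≡ 15 (mod 29) write t = 15 + 29s. Substituting into t ≡ 6 (mod 13) gives 29s ≡ 4 (mod 13), and since 3⁻¹ ≡ 9 (mod 13), s ≡ 10. Hence t ≡ 15 + 29·10 = 305 (mod 377).
From t ≡ 305 (mod 377) write t = 305 + 377s. Substituting into t ≡ 43 (mod 53) gives 377s ≡ 3 (mod 53), and since 6⁻¹ ≡ 9 (mod 53), s ≡ 27. Hence t ≡ 305 + 377·27 = 10484 (mod 19981).

10484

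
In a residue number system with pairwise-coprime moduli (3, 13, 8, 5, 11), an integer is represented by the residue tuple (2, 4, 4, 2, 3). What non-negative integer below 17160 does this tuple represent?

From x ≡ 2 (mod 3) write x = 2 + 3t. Substituting into x ≡ 4 (mod 13) gives 3t ≡ 2 (mod 13), and since 3⁻¹ ≡ 9 (mod 13), t ≡ 5. Hence x ≡ 2 + 3·5 = 17 (mod 39).
From x ≡ 17 (mod 39) write x = 17 + 39t. Substituting into x ≡ 4 (mod 8) gives 39t ≡ 3 (mod 8), and since 7⁻¹ ≡ 7 (mod 8), t ≡ 5. Hence x ≡ 17 + 39·5 = 212 (mod 312).
From x ≡ 212 (mod 312) write x = 212 + 312t. Substituting into x ≡ 2 (mod 5) gives 312t ≡ 0 (mod 5), and since 2⁻¹ ≡ 3 (mod 5), t ≡ 0. Hence x ≡ 212 + 312·0 = 212 (mod 1560).
From x ≡ 212 (mod 1560) write x = 212 + 1560t. Substituting into x ≡ 3 (mod 11) gives 1560t ≡ 0 (mod 11), and since 9⁻¹ ≡ 5 (mod 11), t ≡ 0. Hence x ≡ 212 + 1560·0 = 212 (mod 17160).

212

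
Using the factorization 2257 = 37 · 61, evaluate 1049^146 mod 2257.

1723

Mod 37: 1049 ≡ 13; by Fermat, exponent reduces to 146 mod 36 = 2; 13^2 ≡ 21 (mod 37).
Mod 61: 1049 ≡ 12; by Fermat, exponent reduces to 146 mod 60 = 26; 12^26 ≡ 15 (mod 61).
Combine by CRT: x ≡ 21 (mod 37), x ≡ 15 (mod 61) ⇒ x ≡ 1723 (mod 2257).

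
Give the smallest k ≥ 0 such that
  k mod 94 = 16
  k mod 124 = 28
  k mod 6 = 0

Combine the congruences pairwise.
gcd(94, 124) = 2 and 2 | (28 − 16), so the pair is consistent; merging gives k ≡ 1144 (mod 5828), where 5828 = lcm(94, 124).
gcd(5828, 6) = 2 and 2 | (0 − 1144), so the pair is consistent; merging gives k ≡ 6972 (mod 17484), where 17484 = lcm(5828, 6).
The solution is unique modulo lcm(94, 124, 6) = 17484.

6972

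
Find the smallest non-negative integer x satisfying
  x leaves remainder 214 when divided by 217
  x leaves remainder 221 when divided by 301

5639

Combine the congruences pairwise.
gcd(217, 301) = 7 and 7 | (221 − 214), so the pair is consistent; merging gives x ≡ 5639 (mod 9331), where 9331 = lcm(217, 301).
The solution is unique modulo lcm(217, 301) = 9331.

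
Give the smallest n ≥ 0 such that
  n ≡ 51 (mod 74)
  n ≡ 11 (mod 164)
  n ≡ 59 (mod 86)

161223

gcd(74, 164) = 2 and 2 | (11 − 51), so the pair is consistent; merging gives n ≡ 3455 (mod 6068), where 6068 = lcm(74, 164).
gcd(6068, 86) = 2 and 2 | (59 − 3455), so the pair is consistent; merging gives n ≡ 161223 (mod 260924), where 260924 = lcm(6068, 86).
The solution is unique modulo lcm(74, 164, 86) = 260924.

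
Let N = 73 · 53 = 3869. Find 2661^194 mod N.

Mod 73: 2661 ≡ 33; by Fermat, exponent reduces to 194 mod 72 = 50; 33^50 ≡ 54 (mod 73).
Mod 53: 2661 ≡ 11; by Fermat, exponent reduces to 194 mod 52 = 38; 11^38 ≡ 24 (mod 53).
Combine by CRT: x ≡ 54 (mod 73), x ≡ 24 (mod 53) ⇒ x ≡ 1879 (mod 3869).

1879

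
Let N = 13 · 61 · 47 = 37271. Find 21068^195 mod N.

Mod 13: 21068 ≡ 8; by Fermat, exponent reduces to 195 mod 12 = 3; 8^3 ≡ 5 (mod 13).
Mod 61: 21068 ≡ 23; by Fermat, exponent reduces to 195 mod 60 = 15; 23^15 ≡ 11 (mod 61).
Mod 47: 21068 ≡ 12; by Fermat, exponent reduces to 195 mod 46 = 11; 12^11 ≡ 2 (mod 47).
Combine by CRT: x ≡ 5 (mod 13), x ≡ 11 (mod 61), x ≡ 2 (mod 47) ⇒ x ≡ 22703 (mod 37271).

22703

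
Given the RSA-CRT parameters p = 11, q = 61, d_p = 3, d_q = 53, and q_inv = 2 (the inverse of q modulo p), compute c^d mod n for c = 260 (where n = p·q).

57

m₁ = c^(d_p) mod p: c ≡ 7 (mod 11), and 7^3 mod 11 = 2.
m₂ = c^(d_q) mod q: c ≡ 16 (mod 61), and 16^53 mod 61 = 57.
h = q_inv·(m₁ − m₂) mod p = 2·(2 − 57) mod 11 = 0.
m = m₂ + h·q = 57 + 0·61 = 57.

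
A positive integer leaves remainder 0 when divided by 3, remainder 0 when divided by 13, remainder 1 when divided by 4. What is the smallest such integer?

From t ≡ 0 (mod 3) write t = 0 + 3s. Substituting into t ≡ 0 (mod 13) gives 3s ≡ 0 (mod 13), and since 3⁻¹ ≡ 9 (mod 13), s ≡ 0. Hence t ≡ 0 + 3·0 = 0 (mod 39).
From t ≡ 0 (mod 39) write t = 0 + 39s. Substituting into t ≡ 1 (mod 4) gives 39s ≡ 1 (mod 4), and since 3⁻¹ ≡ 3 (mod 4), s ≡ 3. Hence t ≡ 0 + 39·3 = 117 (mod 156).

117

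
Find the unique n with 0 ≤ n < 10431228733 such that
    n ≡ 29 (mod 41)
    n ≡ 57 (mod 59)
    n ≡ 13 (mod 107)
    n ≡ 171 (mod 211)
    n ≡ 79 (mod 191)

The moduli are pairwise coprime; M = 41·59·107·211·191 = 10431228733.
M/41 = 254420213; 254420213 ≡ 2 (mod 41); 2·21 ≡ 1, so inverse 21.
M/59 = 176800487; 176800487 ≡ 25 (mod 59); 25·26 ≡ 1, so inverse 26.
M/107 = 97488119; 97488119 ≡ 98 (mod 107); 98·95 ≡ 1, so inverse 95.
M/211 = 49437103; 49437103 ≡ 14 (mod 211); 14·196 ≡ 1, so inverse 196.
M/191 = 54613763; 54613763 ≡ 178 (mod 191); 178·44 ≡ 1, so inverse 44.
n ≡ 29·254420213·21 + 57·176800487·26 + 13·97488119·95 + 171·49437103·196 + 79·54613763·44 = 2384129442752.
2384129442752 mod 10431228733 = 5809291628.

5809291628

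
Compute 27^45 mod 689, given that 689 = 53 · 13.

287

Mod 53: 27 ≡ 27; 27^45 ≡ 22 (mod 53).
Mod 13: 27 ≡ 1; by Fermat, exponent reduces to 45 mod 12 = 9; 1^9 ≡ 1 (mod 13).
Combine by CRT: x ≡ 22 (mod 53), x ≡ 1 (mod 13) ⇒ x ≡ 287 (mod 689).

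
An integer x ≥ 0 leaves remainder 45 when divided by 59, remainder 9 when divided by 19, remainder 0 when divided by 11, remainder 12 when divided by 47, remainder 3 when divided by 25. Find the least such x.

8316803

Combine the congruences pairwise.
From x ≡ 45 (mod 59) write x = 45 + 59t. Substituting into x ≡ 9 (mod 19) gives 59t ≡ 2 (mod 19), and since 2⁻¹ ≡ 10 (mod 19), t ≡ 1. Hence x ≡ 45 + 59·1 = 104 (mod 1121).
From x ≡ 104 (mod 1121) write x = 104 + 1121t. Substituting into x ≡ 0 (mod 11) gives 1121t ≡ 6 (mod 11), and since 10⁻¹ ≡ 10 (mod 11), t ≡ 5. Hence x ≡ 104 + 1121·5 = 5709 (mod 12331).
From x ≡ 5709 (mod 12331) write x = 5709 + 12331t. Substituting into x ≡ 12 (mod 47) gives 12331t ≡ 37 (mod 47), and since 17⁻¹ ≡ 36 (mod 47), t ≡ 16. Hence x ≡ 5709 + 12331·16 = 203005 (mod 579557).
From x ≡ 203005 (mod 579557) write x = 203005 + 579557t. Substituting into x ≡ 3 (mod 25) gives 579557t ≡ 23 (mod 25), and since 7⁻¹ ≡ 18 (mod 25), t ≡ 14. Hence x ≡ 203005 + 579557·14 = 8316803 (mod 14488925).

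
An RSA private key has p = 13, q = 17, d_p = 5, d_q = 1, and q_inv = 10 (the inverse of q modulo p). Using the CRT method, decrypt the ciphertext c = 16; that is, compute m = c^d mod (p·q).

m₁ = c^(d_p) mod p: c ≡ 3 (mod 13), and 3^5 mod 13 = 9.
m₂ = c^(d_q) mod q: c ≡ 16 (mod 17), and 16^1 mod 17 = 16.
h = q_inv·(m₁ − m₂) mod p = 10·(9 − 16) mod 13 = 8.
m = m₂ + h·q = 16 + 8·17 = 152.

152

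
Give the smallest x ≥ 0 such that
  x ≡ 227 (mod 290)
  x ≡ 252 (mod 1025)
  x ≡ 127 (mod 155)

1350177

gcd(290, 1025) = 5 and 5 | (252 − 227), so the pair is consistent; merging gives x ≡ 42277 (mod 59450), where 59450 = lcm(290, 1025).
gcd(59450, 155) = 5 and 5 | (127 − 42277), so the pair is consistent; merging gives x ≡ 1350177 (mod 1842950), where 1842950 = lcm(59450, 155).
The solution is unique modulo lcm(290, 1025, 155) = 1842950.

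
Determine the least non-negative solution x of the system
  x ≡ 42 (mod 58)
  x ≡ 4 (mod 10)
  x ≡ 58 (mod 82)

3174

gcd(58, 10) = 2 and 2 | (4 − 42), so the pair is consistent; merging gives x ≡ 274 (mod 290), where 290 = lcm(58, 10).
gcd(290, 82) = 2 and 2 | (58 − 274), so the pair is consistent; merging gives x ≡ 3174 (mod 11890), where 11890 = lcm(290, 82).
The solution is unique modulo lcm(58, 10, 82) = 11890.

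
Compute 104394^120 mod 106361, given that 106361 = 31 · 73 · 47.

Mod 31: 104394 ≡ 17; since 30 | 120, by Fermat 17^120 ≡ 1 (mod 31).
Mod 73: 104394 ≡ 4; by Fermat, exponent reduces to 120 mod 72 = 48; 4^48 ≡ 64 (mod 73).
Mod 47: 104394 ≡ 7; by Fermat, exponent reduces to 120 mod 46 = 28; 7^28 ≡ 28 (mod 47).
Combine by CRT: x ≡ 1 (mod 31), x ≡ 64 (mod 73), x ≡ 28 (mod 47) ⇒ x ≡ 23716 (mod 106361).

23716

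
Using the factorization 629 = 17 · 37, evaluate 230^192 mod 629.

1

Mod 17: 230 ≡ 9; since 16 | 192, by Fermat 9^192 ≡ 1 (mod 17).
Mod 37: 230 ≡ 8; by Fermat, exponent reduces to 192 mod 36 = 12; 8^12 ≡ 1 (mod 37).
Combine by CRT: x ≡ 1 (mod 17), x ≡ 1 (mod 37) ⇒ x ≡ 1 (mod 629).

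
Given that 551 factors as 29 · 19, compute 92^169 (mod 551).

Mod 29: 92 ≡ 5; by Fermat, exponent reduces to 169 mod 28 = 1; 5^1 ≡ 5 (mod 29).
Mod 19: 92 ≡ 16; by Fermat, exponent reduces to 169 mod 18 = 7; 16^7 ≡ 17 (mod 19).
Combine by CRT: x ≡ 5 (mod 29), x ≡ 17 (mod 19) ⇒ x ≡ 150 (mod 551).

150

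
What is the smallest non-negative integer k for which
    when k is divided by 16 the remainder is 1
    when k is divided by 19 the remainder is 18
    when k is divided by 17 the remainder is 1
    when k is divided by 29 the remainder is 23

63649

The moduli are pairwise coprime; N = 16·19·17·29 = 149872.
N/16 = 9367; 9367 ≡ 7 (mod 16); 7·7 ≡ 1, so inverse 7.
N/19 = 7888; 7888 ≡ 3 (mod 19); 3·13 ≡ 1, so inverse 13.
N/17 = 8816; 8816 ≡ 10 (mod 17); 10·12 ≡ 1, so inverse 12.
N/29 = 5168; 5168 ≡ 6 (mod 29); 6·5 ≡ 1, so inverse 5.
k ≡ 1·9367·7 + 18·7888·13 + 1·8816·12 + 23·5168·5 = 2611473.
2611473 mod 149872 = 63649.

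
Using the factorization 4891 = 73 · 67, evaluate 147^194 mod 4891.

1534

Mod 73: 147 ≡ 1; by Fermat, exponent reduces to 194 mod 72 = 50; 1^50 ≡ 1 (mod 73).
Mod 67: 147 ≡ 13; by Fermat, exponent reduces to 194 mod 66 = 62; 13^62 ≡ 60 (mod 67).
Combine by CRT: x ≡ 1 (mod 73), x ≡ 60 (mod 67) ⇒ x ≡ 1534 (mod 4891).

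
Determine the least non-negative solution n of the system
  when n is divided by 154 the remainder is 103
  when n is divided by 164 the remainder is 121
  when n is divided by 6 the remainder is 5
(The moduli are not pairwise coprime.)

4877

Combine the congruences pairwise.
gcd(154, 164) = 2 and 2 | (121 − 103), so the pair is consistent; merging gives n ≡ 4877 (mod 12628), where 12628 = lcm(154, 164).
gcd(12628, 6) = 2 and 2 | (5 − 4877), so the pair is consistent; merging gives n ≡ 4877 (mod 37884), where 37884 = lcm(12628, 6).
The solution is unique modulo lcm(154, 164, 6) = 37884.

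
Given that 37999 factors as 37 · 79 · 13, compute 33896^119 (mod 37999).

Mod 37: 33896 ≡ 4; by Fermat, exponent reduces to 119 mod 36 = 11; 4^11 ≡ 21 (mod 37).
Mod 79: 33896 ≡ 5; by Fermat, exponent reduces to 119 mod 78 = 41; 5^41 ≡ 25 (mod 79).
Mod 13: 33896 ≡ 5; by Fermat, exponent reduces to 119 mod 12 = 11; 5^11 ≡ 8 (mod 13).
Combine by CRT: x ≡ 21 (mod 37), x ≡ 25 (mod 79), x ≡ 8 (mod 13) ⇒ x ≡ 27438 (mod 37999).

27438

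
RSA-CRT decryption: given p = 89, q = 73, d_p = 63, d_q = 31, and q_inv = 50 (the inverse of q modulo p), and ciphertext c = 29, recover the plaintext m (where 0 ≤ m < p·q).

m₁ = c^(d_p) mod p: c ≡ 29 (mod 89), and 29^63 mod 89 = 41.
m₂ = c^(d_q) mod q: c ≡ 29 (mod 73), and 29^31 mod 73 = 59.
h = q_inv·(m₁ − m₂) mod p = 50·(41 − 59) mod 89 = 79.
m = m₂ + h·q = 59 + 79·73 = 5826.

5826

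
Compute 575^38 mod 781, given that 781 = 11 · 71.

225

Mod 11: 575 ≡ 3; by Fermat, exponent reduces to 38 mod 10 = 8; 3^8 ≡ 5 (mod 11).
Mod 71: 575 ≡ 7; 7^38 ≡ 12 (mod 71).
Combine by CRT: x ≡ 5 (mod 11), x ≡ 12 (mod 71) ⇒ x ≡ 225 (mod 781).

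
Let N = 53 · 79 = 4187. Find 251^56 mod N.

Mod 53: 251 ≡ 39; by Fermat, exponent reduces to 56 mod 52 = 4; 39^4 ≡ 44 (mod 53).
Mod 79: 251 ≡ 14; 14^56 ≡ 22 (mod 79).
Combine by CRT: x ≡ 44 (mod 53), x ≡ 22 (mod 79) ⇒ x ≡ 733 (mod 4187).

733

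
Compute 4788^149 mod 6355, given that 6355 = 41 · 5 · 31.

Mod 41: 4788 ≡ 32; by Fermat, exponent reduces to 149 mod 40 = 29; 32^29 ≡ 32 (mod 41).
Mod 5: 4788 ≡ 3; by Fermat, exponent reduces to 149 mod 4 = 1; 3^1 ≡ 3 (mod 5).
Mod 31: 4788 ≡ 14; by Fermat, exponent reduces to 149 mod 30 = 29; 14^29 ≡ 20 (mod 31).
Combine by CRT: x ≡ 32 (mod 41), x ≡ 3 (mod 5), x ≡ 20 (mod 31) ⇒ x ≡ 1508 (mod 6355).

1508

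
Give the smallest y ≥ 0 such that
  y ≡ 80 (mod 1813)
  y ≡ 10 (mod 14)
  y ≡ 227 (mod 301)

116112

gcd(1813, 14) = 7 and 7 | (10 − 80), so the pair is consistent; merging gives y ≡ 80 (mod 3626), where 3626 = lcm(1813, 14).
gcd(3626, 301) = 7 and 7 | (227 − 80), so the pair is consistent; merging gives y ≡ 116112 (mod 155918), where 155918 = lcm(3626, 301).
The solution is unique modulo lcm(1813, 14, 301) = 155918.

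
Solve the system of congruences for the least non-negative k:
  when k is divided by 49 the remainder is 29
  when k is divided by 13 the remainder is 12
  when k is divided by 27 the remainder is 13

The moduli are pairwise coprime; N = 49·13·27 = 17199.
N/49 = 351; 351 ≡ 8 (mod 49); 8·43 ≡ 1, so inverse 43.
N/13 = 1323; 1323 ≡ 10 (mod 13); 10·4 ≡ 1, so inverse 4.
N/27 = 637; 637 ≡ 16 (mod 27); 16·22 ≡ 1, so inverse 22.
k ≡ 29·351·43 + 12·1323·4 + 13·637·22 = 683383.
683383 mod 17199 = 12622.

12622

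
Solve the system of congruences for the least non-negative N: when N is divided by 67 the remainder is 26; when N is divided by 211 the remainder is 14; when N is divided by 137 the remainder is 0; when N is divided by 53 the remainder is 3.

Combine the congruences pairwise.
From N ≡ 26 (mod 67) write N = 26 + 67t. Substituting into N ≡ 14 (mod 211) gives 67t ≡ 199 (mod 211), and since 67⁻¹ ≡ 63 (mod 211), t ≡ 88. Hence N ≡ 26 + 67·88 = 5922 (mod 14137).
From N ≡ 5922 (mod 14137) write N = 5922 + 14137t. Substituting into N ≡ 0 (mod 137) gives 14137t ≡ 106 (mod 137), and since 26⁻¹ ≡ 58 (mod 137), t ≡ 120. Hence N ≡ 5922 + 14137·120 = 1702362 (mod 1936769).
From N ≡ 1702362 (mod 1936769) write N = 1702362 + 1936769t. Substituting into N ≡ 3 (mod 53) gives 1936769t ≡ 1 (mod 53), and since 43⁻¹ ≡ 37 (mod 53), t ≡ 37. Hence N ≡ 1702362 + 1936769·37 = 73362815 (mod 102648757).

73362815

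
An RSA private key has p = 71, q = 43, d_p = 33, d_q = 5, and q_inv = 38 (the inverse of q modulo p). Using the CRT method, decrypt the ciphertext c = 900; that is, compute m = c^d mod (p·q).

2079

m₁ = c^(d_p) mod p: c ≡ 48 (mod 71), and 48^33 mod 71 = 20.
m₂ = c^(d_q) mod q: c ≡ 40 (mod 43), and 40^5 mod 43 = 15.
h = q_inv·(m₁ − m₂) mod p = 38·(20 − 15) mod 71 = 48.
m = m₂ + h·q = 15 + 48·43 = 2079.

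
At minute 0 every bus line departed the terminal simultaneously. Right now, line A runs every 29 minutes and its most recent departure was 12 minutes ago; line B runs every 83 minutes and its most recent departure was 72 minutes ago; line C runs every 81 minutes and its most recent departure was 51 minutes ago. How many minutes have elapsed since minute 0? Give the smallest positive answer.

Combine the congruences pairwise.
From t ≡ 12 (mod 29) write t = 12 + 29s. Substituting into t ≡ 72 (mod 83) gives 29s ≡ 60 (mod 83), and since 29⁻¹ ≡ 63 (mod 83), s ≡ 45. Hence t ≡ 12 + 29·45 = 1317 (mod 2407).
From t ≡ 1317 (mod 2407) write t = 1317 + 2407s. Substituting into t ≡ 51 (mod 81) gives 2407s ≡ 30 (mod 81), and since 58⁻¹ ≡ 7 (mod 81), s ≡ 48. Hence t ≡ 1317 + 2407·48 = 116853 (mod 194967).

116853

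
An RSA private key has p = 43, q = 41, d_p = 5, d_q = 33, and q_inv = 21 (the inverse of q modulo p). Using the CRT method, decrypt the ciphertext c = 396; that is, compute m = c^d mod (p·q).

m₁ = c^(d_p) mod p: c ≡ 9 (mod 43), and 9^5 mod 43 = 10.
m₂ = c^(d_q) mod q: c ≡ 27 (mod 41), and 27^33 mod 41 = 27.
h = q_inv·(m₁ − m₂) mod p = 21·(10 − 27) mod 43 = 30.
m = m₂ + h·q = 27 + 30·41 = 1257.

1257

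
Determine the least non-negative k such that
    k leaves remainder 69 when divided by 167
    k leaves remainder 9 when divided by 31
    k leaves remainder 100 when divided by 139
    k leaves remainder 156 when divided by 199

The moduli are pairwise coprime; N = 167·31·139·199 = 143200997.
N/167 = 857491; 857491 ≡ 113 (mod 167); 113·34 ≡ 1, so inverse 34.
N/31 = 4619387; 4619387 ≡ 15 (mod 31); 15·29 ≡ 1, so inverse 29.
N/139 = 1030223; 1030223 ≡ 94 (mod 139); 94·105 ≡ 1, so inverse 105.
N/199 = 719603; 719603 ≡ 19 (mod 199); 19·21 ≡ 1, so inverse 21.
k ≡ 69·857491·34 + 9·4619387·29 + 100·1030223·105 + 156·719603·21 = 16392094821.
16392094821 mod 143200997 = 67181163.

67181163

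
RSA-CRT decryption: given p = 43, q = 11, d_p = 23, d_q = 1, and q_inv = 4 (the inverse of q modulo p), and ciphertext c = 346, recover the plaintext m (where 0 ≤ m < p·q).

82

m₁ = c^(d_p) mod p: c ≡ 2 (mod 43), and 2^23 mod 43 = 39.
m₂ = c^(d_q) mod q: c ≡ 5 (mod 11), and 5^1 mod 11 = 5.
h = q_inv·(m₁ − m₂) mod p = 4·(39 − 5) mod 43 = 7.
m = m₂ + h·q = 5 + 7·11 = 82.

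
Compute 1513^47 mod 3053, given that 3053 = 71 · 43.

1120

Mod 71: 1513 ≡ 22; 22^47 ≡ 55 (mod 71).
Mod 43: 1513 ≡ 8; by Fermat, exponent reduces to 47 mod 42 = 5; 8^5 ≡ 2 (mod 43).
Combine by CRT: x ≡ 55 (mod 71), x ≡ 2 (mod 43) ⇒ x ≡ 1120 (mod 3053).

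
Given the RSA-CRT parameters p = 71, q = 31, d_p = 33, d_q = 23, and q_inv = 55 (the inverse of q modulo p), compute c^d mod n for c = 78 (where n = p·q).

965

m₁ = c^(d_p) mod p: c ≡ 7 (mod 71), and 7^33 mod 71 = 42.
m₂ = c^(d_q) mod q: c ≡ 16 (mod 31), and 16^23 mod 31 = 4.
h = q_inv·(m₁ − m₂) mod p = 55·(42 − 4) mod 71 = 31.
m = m₂ + h·q = 4 + 31·31 = 965.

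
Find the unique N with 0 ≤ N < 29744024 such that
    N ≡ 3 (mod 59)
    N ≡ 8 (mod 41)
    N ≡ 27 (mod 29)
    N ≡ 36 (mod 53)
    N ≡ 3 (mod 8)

The moduli are pairwise coprime; M = 59·41·29·53·8 = 29744024.
M/59 = 504136; 504136 ≡ 40 (mod 59); 40·31 ≡ 1, so inverse 31.
M/41 = 725464; 725464 ≡ 10 (mod 41); 10·37 ≡ 1, so inverse 37.
M/29 = 1025656; 1025656 ≡ 13 (mod 29); 13·9 ≡ 1, so inverse 9.
M/53 = 561208; 561208 ≡ 44 (mod 53); 44·47 ≡ 1, so inverse 47.
M/8 = 3718003; 3718003 ≡ 3 (mod 8); 3·3 ≡ 1, so inverse 3.
N ≡ 3·504136·31 + 8·725464·37 + 27·1025656·9 + 36·561208·47 + 3·3718003·3 = 1493882363.
1493882363 mod 29744024 = 6681163.

6681163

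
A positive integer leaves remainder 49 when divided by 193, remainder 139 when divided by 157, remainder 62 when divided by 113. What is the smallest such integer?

From a ≡ 49 (mod 193) write a = 49 + 193t. Substituting into a ≡ 139 (mod 157) gives 193t ≡ 90 (mod 157), and since 36⁻¹ ≡ 48 (mod 157), t ≡ 81. Hence a ≡ 49 + 193·81 = 15682 (mod 30301).
From a ≡ 15682 (mod 30301) write a = 15682 + 30301t. Substituting into a ≡ 62 (mod 113) gives 30301t ≡ 87 (mod 113), and since 17⁻¹ ≡ 20 (mod 113), t ≡ 45. Hence a ≡ 15682 + 30301·45 = 1379227 (mod 3424013).

1379227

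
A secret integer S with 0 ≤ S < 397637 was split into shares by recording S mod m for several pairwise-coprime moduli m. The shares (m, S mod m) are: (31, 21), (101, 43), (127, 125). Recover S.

The moduli are pairwise coprime; N = 31·101·127 = 397637.
N/31 = 12827; 12827 ≡ 24 (mod 31); 24·22 ≡ 1, so inverse 22.
N/101 = 3937; 3937 ≡ 99 (mod 101); 99·50 ≡ 1, so inverse 50.
N/127 = 3131; 3131 ≡ 83 (mod 127); 83·101 ≡ 1, so inverse 101.
S ≡ 21·12827·22 + 43·3937·50 + 125·3131·101 = 53919499.
53919499 mod 397637 = 238504.

238504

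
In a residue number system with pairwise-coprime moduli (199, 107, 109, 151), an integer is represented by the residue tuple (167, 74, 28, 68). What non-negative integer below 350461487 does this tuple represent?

The moduli are pairwise coprime; N = 199·107·109·151 = 350461487.
N/199 = 1761113; 1761113 ≡ 162 (mod 199); 162·43 ≡ 1, so inverse 43.
N/107 = 3275341; 3275341 ≡ 71 (mod 107); 71·104 ≡ 1, so inverse 104.
N/109 = 3215243; 3215243 ≡ 70 (mod 109); 70·95 ≡ 1, so inverse 95.
N/151 = 2320937; 2320937 ≡ 67 (mod 151); 67·142 ≡ 1, so inverse 142.
x ≡ 167·1761113·43 + 74·3275341·104 + 28·3215243·95 + 68·2320937·142 = 68817090841.
68817090841 mod 350461487 = 126639389.

126639389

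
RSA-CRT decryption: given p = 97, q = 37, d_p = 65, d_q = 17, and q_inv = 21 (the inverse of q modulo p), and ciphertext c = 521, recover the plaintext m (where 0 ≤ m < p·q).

62

m₁ = c^(d_p) mod p: c ≡ 36 (mod 97), and 36^65 mod 97 = 62.
m₂ = c^(d_q) mod q: c ≡ 3 (mod 37), and 3^17 mod 37 = 25.
h = q_inv·(m₁ − m₂) mod p = 21·(62 − 25) mod 97 = 1.
m = m₂ + h·q = 25 + 1·37 = 62.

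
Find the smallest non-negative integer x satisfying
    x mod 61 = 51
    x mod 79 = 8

4748

From x ≡ 51 (mod 61) write x = 51 + 61t. Substituting into x ≡ 8 (mod 79) gives 61t ≡ 36 (mod 79), and since 61⁻¹ ≡ 57 (mod 79), t ≡ 77. Hence x ≡ 51 + 61·77 = 4748 (mod 4819).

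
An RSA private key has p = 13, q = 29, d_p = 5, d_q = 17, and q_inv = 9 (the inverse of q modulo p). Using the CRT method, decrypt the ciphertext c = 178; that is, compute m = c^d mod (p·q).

354

m₁ = c^(d_p) mod p: c ≡ 9 (mod 13), and 9^5 mod 13 = 3.
m₂ = c^(d_q) mod q: c ≡ 4 (mod 29), and 4^17 mod 29 = 6.
h = q_inv·(m₁ − m₂) mod p = 9·(3 − 6) mod 13 = 12.
m = m₂ + h·q = 6 + 12·29 = 354.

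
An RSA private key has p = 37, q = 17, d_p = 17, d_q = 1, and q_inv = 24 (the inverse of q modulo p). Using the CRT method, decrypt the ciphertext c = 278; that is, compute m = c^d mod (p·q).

516

m₁ = c^(d_p) mod p: c ≡ 19 (mod 37), and 19^17 mod 37 = 35.
m₂ = c^(d_q) mod q: c ≡ 6 (mod 17), and 6^1 mod 17 = 6.
h = q_inv·(m₁ − m₂) mod p = 24·(35 − 6) mod 37 = 30.
m = m₂ + h·q = 6 + 30·17 = 516.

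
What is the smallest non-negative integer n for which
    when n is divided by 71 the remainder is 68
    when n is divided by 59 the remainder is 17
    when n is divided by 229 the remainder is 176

132767

From n ≡ 68 (mod 71) write n = 68 + 71t. Substituting into n ≡ 17 (mod 59) gives 71t ≡ 8 (mod 59), and since 12⁻¹ ≡ 5 (mod 59), t ≡ 40. Hence n ≡ 68 + 71·40 = 2908 (mod 4189).
From n ≡ 2908 (mod 4189) write n = 2908 + 4189t. Substituting into n ≡ 176 (mod 229) gives 4189t ≡ 16 (mod 229), and since 67⁻¹ ≡ 188 (mod 229), t ≡ 31. Hence n ≡ 2908 + 4189·31 = 132767 (mod 959281).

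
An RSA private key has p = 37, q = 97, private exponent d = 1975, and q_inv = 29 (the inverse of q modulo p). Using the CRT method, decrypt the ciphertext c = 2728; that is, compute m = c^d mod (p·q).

d_p = d mod (p−1) = 1975 mod 36 = 31; d_q = d mod (q−1) = 55.
m₁ = c^(d_p) mod p: c ≡ 27 (mod 37), and 27^31 mod 37 = 27.
m₂ = c^(d_q) mod q: c ≡ 12 (mod 97), and 12^55 mod 97 = 8.
h = q_inv·(m₁ − m₂) mod p = 29·(27 − 8) mod 37 = 33.
m = m₂ + h·q = 8 + 33·97 = 3209.

3209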